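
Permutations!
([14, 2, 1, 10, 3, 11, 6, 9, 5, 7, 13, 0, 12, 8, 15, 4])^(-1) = [11, 2, 1, 4, 15, 8, 6, 9, 13, 7, 3, 5, 12, 10, 0, 14]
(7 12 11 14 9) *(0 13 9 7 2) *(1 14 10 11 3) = (0 13 9 2)(1 14 7 12 3)(10 11) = [13, 14, 0, 1, 4, 5, 6, 12, 8, 2, 11, 10, 3, 9, 7]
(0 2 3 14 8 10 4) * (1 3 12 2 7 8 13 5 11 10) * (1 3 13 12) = [7, 13, 1, 14, 0, 11, 6, 8, 3, 9, 4, 10, 2, 5, 12] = (0 7 8 3 14 12 2 1 13 5 11 10 4)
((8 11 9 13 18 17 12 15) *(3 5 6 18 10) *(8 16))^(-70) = (3 8 18 13 15 5 11 17 10 16 6 9 12)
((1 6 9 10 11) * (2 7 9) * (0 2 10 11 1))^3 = (0 9 2 11 7)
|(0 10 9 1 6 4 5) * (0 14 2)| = 9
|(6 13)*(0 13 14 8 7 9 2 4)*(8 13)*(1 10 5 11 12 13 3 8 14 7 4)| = 10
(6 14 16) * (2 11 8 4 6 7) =(2 11 8 4 6 14 16 7) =[0, 1, 11, 3, 6, 5, 14, 2, 4, 9, 10, 8, 12, 13, 16, 15, 7]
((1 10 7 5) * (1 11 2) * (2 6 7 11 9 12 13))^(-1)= (1 2 13 12 9 5 7 6 11 10)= ((1 10 11 6 7 5 9 12 13 2))^(-1)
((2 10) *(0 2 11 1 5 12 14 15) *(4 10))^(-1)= (0 15 14 12 5 1 11 10 4 2)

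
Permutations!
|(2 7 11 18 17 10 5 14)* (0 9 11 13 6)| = |(0 9 11 18 17 10 5 14 2 7 13 6)| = 12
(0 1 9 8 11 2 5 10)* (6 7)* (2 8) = (0 1 9 2 5 10)(6 7)(8 11) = [1, 9, 5, 3, 4, 10, 7, 6, 11, 2, 0, 8]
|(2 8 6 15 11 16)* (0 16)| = |(0 16 2 8 6 15 11)| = 7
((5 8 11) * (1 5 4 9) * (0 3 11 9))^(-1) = (0 4 11 3)(1 9 8 5)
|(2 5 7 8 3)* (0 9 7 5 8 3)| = |(0 9 7 3 2 8)| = 6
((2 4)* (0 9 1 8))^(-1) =((0 9 1 8)(2 4))^(-1) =(0 8 1 9)(2 4)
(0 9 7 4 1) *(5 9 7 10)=[7, 0, 2, 3, 1, 9, 6, 4, 8, 10, 5]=(0 7 4 1)(5 9 10)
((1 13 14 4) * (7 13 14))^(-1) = ((1 14 4)(7 13))^(-1) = (1 4 14)(7 13)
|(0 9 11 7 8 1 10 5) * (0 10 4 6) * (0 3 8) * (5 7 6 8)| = 24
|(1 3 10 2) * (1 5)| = |(1 3 10 2 5)| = 5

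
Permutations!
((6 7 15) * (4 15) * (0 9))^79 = (0 9)(4 7 6 15)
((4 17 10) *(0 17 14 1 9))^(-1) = ((0 17 10 4 14 1 9))^(-1) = (0 9 1 14 4 10 17)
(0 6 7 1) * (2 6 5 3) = [5, 0, 6, 2, 4, 3, 7, 1] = (0 5 3 2 6 7 1)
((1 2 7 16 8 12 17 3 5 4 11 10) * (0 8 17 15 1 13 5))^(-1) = ((0 8 12 15 1 2 7 16 17 3)(4 11 10 13 5))^(-1) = (0 3 17 16 7 2 1 15 12 8)(4 5 13 10 11)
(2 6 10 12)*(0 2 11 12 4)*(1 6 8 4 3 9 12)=(0 2 8 4)(1 6 10 3 9 12 11)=[2, 6, 8, 9, 0, 5, 10, 7, 4, 12, 3, 1, 11]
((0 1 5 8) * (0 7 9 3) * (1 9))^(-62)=((0 9 3)(1 5 8 7))^(-62)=(0 9 3)(1 8)(5 7)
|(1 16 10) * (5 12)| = 6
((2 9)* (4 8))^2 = ((2 9)(4 8))^2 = (9)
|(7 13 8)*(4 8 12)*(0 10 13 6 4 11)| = |(0 10 13 12 11)(4 8 7 6)| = 20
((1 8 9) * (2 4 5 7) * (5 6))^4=((1 8 9)(2 4 6 5 7))^4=(1 8 9)(2 7 5 6 4)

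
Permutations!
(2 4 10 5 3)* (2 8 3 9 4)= [0, 1, 2, 8, 10, 9, 6, 7, 3, 4, 5]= (3 8)(4 10 5 9)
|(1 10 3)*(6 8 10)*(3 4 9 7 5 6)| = |(1 3)(4 9 7 5 6 8 10)| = 14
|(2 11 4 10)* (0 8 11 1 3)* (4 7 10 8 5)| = |(0 5 4 8 11 7 10 2 1 3)| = 10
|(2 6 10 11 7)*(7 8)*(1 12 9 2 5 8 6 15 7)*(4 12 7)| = 60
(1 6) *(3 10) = (1 6)(3 10) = [0, 6, 2, 10, 4, 5, 1, 7, 8, 9, 3]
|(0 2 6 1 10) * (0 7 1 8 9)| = |(0 2 6 8 9)(1 10 7)| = 15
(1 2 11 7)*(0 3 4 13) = [3, 2, 11, 4, 13, 5, 6, 1, 8, 9, 10, 7, 12, 0] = (0 3 4 13)(1 2 11 7)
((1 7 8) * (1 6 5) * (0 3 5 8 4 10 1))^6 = (1 4)(7 10)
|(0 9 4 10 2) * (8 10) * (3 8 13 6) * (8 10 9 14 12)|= 11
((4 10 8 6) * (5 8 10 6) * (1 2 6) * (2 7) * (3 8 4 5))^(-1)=((10)(1 7 2 6 5 4)(3 8))^(-1)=(10)(1 4 5 6 2 7)(3 8)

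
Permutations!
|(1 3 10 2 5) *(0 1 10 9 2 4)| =8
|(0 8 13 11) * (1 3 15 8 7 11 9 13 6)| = 30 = |(0 7 11)(1 3 15 8 6)(9 13)|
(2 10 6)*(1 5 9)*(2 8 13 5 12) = (1 12 2 10 6 8 13 5 9) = [0, 12, 10, 3, 4, 9, 8, 7, 13, 1, 6, 11, 2, 5]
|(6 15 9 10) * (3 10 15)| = |(3 10 6)(9 15)| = 6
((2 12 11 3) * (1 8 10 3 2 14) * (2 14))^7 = (1 14 11 12 2 3 10 8)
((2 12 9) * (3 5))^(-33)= ((2 12 9)(3 5))^(-33)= (12)(3 5)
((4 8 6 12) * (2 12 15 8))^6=(15)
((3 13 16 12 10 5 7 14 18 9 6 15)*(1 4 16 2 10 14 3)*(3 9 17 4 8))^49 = ((1 8 3 13 2 10 5 7 9 6 15)(4 16 12 14 18 17))^49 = (1 10 15 2 6 13 9 3 7 8 5)(4 16 12 14 18 17)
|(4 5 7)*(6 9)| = |(4 5 7)(6 9)| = 6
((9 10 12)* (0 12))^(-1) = ((0 12 9 10))^(-1) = (0 10 9 12)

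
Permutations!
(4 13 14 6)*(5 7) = (4 13 14 6)(5 7) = [0, 1, 2, 3, 13, 7, 4, 5, 8, 9, 10, 11, 12, 14, 6]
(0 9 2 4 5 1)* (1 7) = (0 9 2 4 5 7 1) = [9, 0, 4, 3, 5, 7, 6, 1, 8, 2]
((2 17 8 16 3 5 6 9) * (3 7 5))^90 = ((2 17 8 16 7 5 6 9))^90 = (2 8 7 6)(5 9 17 16)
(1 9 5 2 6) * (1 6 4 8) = (1 9 5 2 4 8) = [0, 9, 4, 3, 8, 2, 6, 7, 1, 5]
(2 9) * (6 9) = (2 6 9) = [0, 1, 6, 3, 4, 5, 9, 7, 8, 2]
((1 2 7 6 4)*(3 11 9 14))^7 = (1 7 4 2 6)(3 14 9 11)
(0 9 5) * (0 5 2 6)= (0 9 2 6)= [9, 1, 6, 3, 4, 5, 0, 7, 8, 2]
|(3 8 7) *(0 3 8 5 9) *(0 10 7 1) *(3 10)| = |(0 10 7 8 1)(3 5 9)| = 15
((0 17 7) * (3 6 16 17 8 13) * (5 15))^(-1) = ((0 8 13 3 6 16 17 7)(5 15))^(-1) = (0 7 17 16 6 3 13 8)(5 15)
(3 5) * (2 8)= [0, 1, 8, 5, 4, 3, 6, 7, 2]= (2 8)(3 5)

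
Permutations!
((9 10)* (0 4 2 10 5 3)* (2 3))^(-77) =((0 4 3)(2 10 9 5))^(-77) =(0 4 3)(2 5 9 10)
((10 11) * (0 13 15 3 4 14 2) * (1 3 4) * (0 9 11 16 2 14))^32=((0 13 15 4)(1 3)(2 9 11 10 16))^32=(2 11 16 9 10)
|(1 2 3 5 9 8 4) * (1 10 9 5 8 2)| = 6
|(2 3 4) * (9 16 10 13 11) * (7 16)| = |(2 3 4)(7 16 10 13 11 9)| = 6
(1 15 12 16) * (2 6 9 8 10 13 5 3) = (1 15 12 16)(2 6 9 8 10 13 5 3) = [0, 15, 6, 2, 4, 3, 9, 7, 10, 8, 13, 11, 16, 5, 14, 12, 1]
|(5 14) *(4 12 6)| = 6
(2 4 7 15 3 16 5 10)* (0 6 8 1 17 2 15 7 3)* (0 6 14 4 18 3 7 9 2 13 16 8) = (0 14 4 7 9 2 18 3 8 1 17 13 16 5 10 15 6) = [14, 17, 18, 8, 7, 10, 0, 9, 1, 2, 15, 11, 12, 16, 4, 6, 5, 13, 3]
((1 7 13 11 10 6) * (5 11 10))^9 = (1 6 10 13 7)(5 11)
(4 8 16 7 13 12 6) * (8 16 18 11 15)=[0, 1, 2, 3, 16, 5, 4, 13, 18, 9, 10, 15, 6, 12, 14, 8, 7, 17, 11]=(4 16 7 13 12 6)(8 18 11 15)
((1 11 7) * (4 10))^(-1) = (1 7 11)(4 10)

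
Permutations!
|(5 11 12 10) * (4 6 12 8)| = |(4 6 12 10 5 11 8)| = 7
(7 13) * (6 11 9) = (6 11 9)(7 13) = [0, 1, 2, 3, 4, 5, 11, 13, 8, 6, 10, 9, 12, 7]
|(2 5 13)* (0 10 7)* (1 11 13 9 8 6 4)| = 9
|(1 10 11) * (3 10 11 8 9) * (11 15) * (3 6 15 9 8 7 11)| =|(1 9 6 15 3 10 7 11)| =8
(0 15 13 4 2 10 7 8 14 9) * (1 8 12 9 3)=(0 15 13 4 2 10 7 12 9)(1 8 14 3)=[15, 8, 10, 1, 2, 5, 6, 12, 14, 0, 7, 11, 9, 4, 3, 13]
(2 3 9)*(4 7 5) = (2 3 9)(4 7 5) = [0, 1, 3, 9, 7, 4, 6, 5, 8, 2]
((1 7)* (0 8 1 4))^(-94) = (0 8 1 7 4)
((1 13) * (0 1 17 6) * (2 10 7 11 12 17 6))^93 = ((0 1 13 6)(2 10 7 11 12 17))^93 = (0 1 13 6)(2 11)(7 17)(10 12)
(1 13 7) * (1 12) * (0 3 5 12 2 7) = (0 3 5 12 1 13)(2 7) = [3, 13, 7, 5, 4, 12, 6, 2, 8, 9, 10, 11, 1, 0]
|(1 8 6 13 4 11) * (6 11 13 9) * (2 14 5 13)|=|(1 8 11)(2 14 5 13 4)(6 9)|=30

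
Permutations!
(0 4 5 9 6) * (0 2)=(0 4 5 9 6 2)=[4, 1, 0, 3, 5, 9, 2, 7, 8, 6]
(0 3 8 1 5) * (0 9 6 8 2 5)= (0 3 2 5 9 6 8 1)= [3, 0, 5, 2, 4, 9, 8, 7, 1, 6]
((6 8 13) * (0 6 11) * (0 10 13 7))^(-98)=(0 8)(6 7)(10 13 11)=((0 6 8 7)(10 13 11))^(-98)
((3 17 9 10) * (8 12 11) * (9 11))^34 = (3 10 9 12 8 11 17)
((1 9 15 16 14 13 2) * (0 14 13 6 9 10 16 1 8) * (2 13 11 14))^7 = (0 2 8)(1 15 9 6 14 11 16 10)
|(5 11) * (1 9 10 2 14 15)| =|(1 9 10 2 14 15)(5 11)| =6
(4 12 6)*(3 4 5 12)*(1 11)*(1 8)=(1 11 8)(3 4)(5 12 6)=[0, 11, 2, 4, 3, 12, 5, 7, 1, 9, 10, 8, 6]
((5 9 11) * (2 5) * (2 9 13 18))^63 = (2 18 13 5)(9 11)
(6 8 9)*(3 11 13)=(3 11 13)(6 8 9)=[0, 1, 2, 11, 4, 5, 8, 7, 9, 6, 10, 13, 12, 3]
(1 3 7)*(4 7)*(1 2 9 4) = (1 3)(2 9 4 7) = [0, 3, 9, 1, 7, 5, 6, 2, 8, 4]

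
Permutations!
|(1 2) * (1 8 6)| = |(1 2 8 6)| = 4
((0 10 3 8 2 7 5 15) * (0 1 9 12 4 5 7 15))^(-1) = ((0 10 3 8 2 15 1 9 12 4 5))^(-1) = (0 5 4 12 9 1 15 2 8 3 10)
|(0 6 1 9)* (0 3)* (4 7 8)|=15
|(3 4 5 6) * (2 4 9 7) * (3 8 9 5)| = 8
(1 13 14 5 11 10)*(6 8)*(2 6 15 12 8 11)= (1 13 14 5 2 6 11 10)(8 15 12)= [0, 13, 6, 3, 4, 2, 11, 7, 15, 9, 1, 10, 8, 14, 5, 12]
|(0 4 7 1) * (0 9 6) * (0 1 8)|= 12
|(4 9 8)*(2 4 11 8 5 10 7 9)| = 4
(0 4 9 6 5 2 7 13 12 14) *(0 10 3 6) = (0 4 9)(2 7 13 12 14 10 3 6 5) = [4, 1, 7, 6, 9, 2, 5, 13, 8, 0, 3, 11, 14, 12, 10]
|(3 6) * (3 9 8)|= 4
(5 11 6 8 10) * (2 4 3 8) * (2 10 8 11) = [0, 1, 4, 11, 3, 2, 10, 7, 8, 9, 5, 6] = (2 4 3 11 6 10 5)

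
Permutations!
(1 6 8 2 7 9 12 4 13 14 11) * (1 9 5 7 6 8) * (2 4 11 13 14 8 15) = (1 15 2 6)(4 14 13 8)(5 7)(9 12 11) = [0, 15, 6, 3, 14, 7, 1, 5, 4, 12, 10, 9, 11, 8, 13, 2]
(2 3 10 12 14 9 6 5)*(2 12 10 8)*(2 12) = (2 3 8 12 14 9 6 5) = [0, 1, 3, 8, 4, 2, 5, 7, 12, 6, 10, 11, 14, 13, 9]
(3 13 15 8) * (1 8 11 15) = (1 8 3 13)(11 15) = [0, 8, 2, 13, 4, 5, 6, 7, 3, 9, 10, 15, 12, 1, 14, 11]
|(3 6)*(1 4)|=|(1 4)(3 6)|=2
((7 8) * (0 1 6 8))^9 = ((0 1 6 8 7))^9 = (0 7 8 6 1)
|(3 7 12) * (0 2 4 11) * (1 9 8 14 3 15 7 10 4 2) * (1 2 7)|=13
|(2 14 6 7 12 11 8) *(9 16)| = 14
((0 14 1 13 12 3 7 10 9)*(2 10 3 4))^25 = (0 10 4 13 14 9 2 12 1)(3 7)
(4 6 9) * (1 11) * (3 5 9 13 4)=(1 11)(3 5 9)(4 6 13)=[0, 11, 2, 5, 6, 9, 13, 7, 8, 3, 10, 1, 12, 4]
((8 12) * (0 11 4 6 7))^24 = (12)(0 7 6 4 11)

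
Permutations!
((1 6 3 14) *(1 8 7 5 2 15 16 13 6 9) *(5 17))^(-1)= (1 9)(2 5 17 7 8 14 3 6 13 16 15)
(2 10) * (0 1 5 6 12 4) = (0 1 5 6 12 4)(2 10) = [1, 5, 10, 3, 0, 6, 12, 7, 8, 9, 2, 11, 4]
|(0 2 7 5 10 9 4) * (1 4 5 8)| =6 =|(0 2 7 8 1 4)(5 10 9)|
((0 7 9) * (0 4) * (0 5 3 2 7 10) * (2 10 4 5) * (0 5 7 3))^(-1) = (0 5 10 3 2 4)(7 9)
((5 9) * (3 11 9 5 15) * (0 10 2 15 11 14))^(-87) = (0 15)(2 14)(3 10)(9 11)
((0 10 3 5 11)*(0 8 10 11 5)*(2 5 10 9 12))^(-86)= ((0 11 8 9 12 2 5 10 3))^(-86)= (0 12 3 9 10 8 5 11 2)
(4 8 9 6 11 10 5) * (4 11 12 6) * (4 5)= (4 8 9 5 11 10)(6 12)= [0, 1, 2, 3, 8, 11, 12, 7, 9, 5, 4, 10, 6]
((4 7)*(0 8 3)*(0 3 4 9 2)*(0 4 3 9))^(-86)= ((0 8 3 9 2 4 7))^(-86)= (0 4 9 8 7 2 3)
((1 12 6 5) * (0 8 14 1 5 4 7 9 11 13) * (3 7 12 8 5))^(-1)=(0 13 11 9 7 3 5)(1 14 8)(4 6 12)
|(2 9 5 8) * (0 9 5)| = 6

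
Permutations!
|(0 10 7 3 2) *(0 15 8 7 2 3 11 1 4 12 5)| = 11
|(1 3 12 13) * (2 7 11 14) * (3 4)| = |(1 4 3 12 13)(2 7 11 14)| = 20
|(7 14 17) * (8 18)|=6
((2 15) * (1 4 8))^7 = (1 4 8)(2 15)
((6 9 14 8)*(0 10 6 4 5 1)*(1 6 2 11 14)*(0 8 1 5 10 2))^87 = (0 10 4 8 1 14 11 2)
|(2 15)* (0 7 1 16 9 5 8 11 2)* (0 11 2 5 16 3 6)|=10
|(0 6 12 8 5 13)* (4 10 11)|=|(0 6 12 8 5 13)(4 10 11)|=6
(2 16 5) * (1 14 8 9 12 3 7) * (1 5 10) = [0, 14, 16, 7, 4, 2, 6, 5, 9, 12, 1, 11, 3, 13, 8, 15, 10] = (1 14 8 9 12 3 7 5 2 16 10)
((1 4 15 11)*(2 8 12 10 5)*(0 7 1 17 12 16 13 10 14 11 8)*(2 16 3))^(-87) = ((0 7 1 4 15 8 3 2)(5 16 13 10)(11 17 12 14))^(-87) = (0 7 1 4 15 8 3 2)(5 16 13 10)(11 17 12 14)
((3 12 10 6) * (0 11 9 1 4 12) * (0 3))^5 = ((0 11 9 1 4 12 10 6))^5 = (0 12 9 6 4 11 10 1)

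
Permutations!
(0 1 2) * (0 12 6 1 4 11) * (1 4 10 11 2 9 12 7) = (0 10 11)(1 9 12 6 4 2 7) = [10, 9, 7, 3, 2, 5, 4, 1, 8, 12, 11, 0, 6]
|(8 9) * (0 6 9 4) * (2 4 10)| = |(0 6 9 8 10 2 4)| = 7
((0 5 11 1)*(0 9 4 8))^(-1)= ((0 5 11 1 9 4 8))^(-1)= (0 8 4 9 1 11 5)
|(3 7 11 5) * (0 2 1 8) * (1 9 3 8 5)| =9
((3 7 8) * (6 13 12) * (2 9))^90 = ((2 9)(3 7 8)(6 13 12))^90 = (13)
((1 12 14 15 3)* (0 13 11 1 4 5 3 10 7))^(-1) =(0 7 10 15 14 12 1 11 13)(3 5 4)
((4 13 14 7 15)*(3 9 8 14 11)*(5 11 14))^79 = ((3 9 8 5 11)(4 13 14 7 15))^79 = (3 11 5 8 9)(4 15 7 14 13)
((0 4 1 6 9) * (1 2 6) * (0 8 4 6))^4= (0 4 9)(2 8 6)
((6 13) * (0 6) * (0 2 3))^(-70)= (13)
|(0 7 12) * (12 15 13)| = |(0 7 15 13 12)| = 5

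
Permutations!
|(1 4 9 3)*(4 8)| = 5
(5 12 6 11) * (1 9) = [0, 9, 2, 3, 4, 12, 11, 7, 8, 1, 10, 5, 6] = (1 9)(5 12 6 11)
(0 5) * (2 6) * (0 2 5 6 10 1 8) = (0 6 5 2 10 1 8) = [6, 8, 10, 3, 4, 2, 5, 7, 0, 9, 1]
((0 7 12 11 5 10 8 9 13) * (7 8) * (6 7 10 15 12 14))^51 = ((0 8 9 13)(5 15 12 11)(6 7 14))^51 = (0 13 9 8)(5 11 12 15)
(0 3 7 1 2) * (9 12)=(0 3 7 1 2)(9 12)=[3, 2, 0, 7, 4, 5, 6, 1, 8, 12, 10, 11, 9]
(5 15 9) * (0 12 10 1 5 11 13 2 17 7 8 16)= (0 12 10 1 5 15 9 11 13 2 17 7 8 16)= [12, 5, 17, 3, 4, 15, 6, 8, 16, 11, 1, 13, 10, 2, 14, 9, 0, 7]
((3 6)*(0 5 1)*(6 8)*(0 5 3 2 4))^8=((0 3 8 6 2 4)(1 5))^8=(0 8 2)(3 6 4)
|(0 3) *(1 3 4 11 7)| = |(0 4 11 7 1 3)| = 6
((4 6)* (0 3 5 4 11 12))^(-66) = ((0 3 5 4 6 11 12))^(-66) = (0 6 3 11 5 12 4)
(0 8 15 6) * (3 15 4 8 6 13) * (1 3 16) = (0 6)(1 3 15 13 16)(4 8) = [6, 3, 2, 15, 8, 5, 0, 7, 4, 9, 10, 11, 12, 16, 14, 13, 1]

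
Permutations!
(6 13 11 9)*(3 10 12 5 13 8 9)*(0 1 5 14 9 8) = [1, 5, 2, 10, 4, 13, 0, 7, 8, 6, 12, 3, 14, 11, 9] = (0 1 5 13 11 3 10 12 14 9 6)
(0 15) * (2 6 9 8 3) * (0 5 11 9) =(0 15 5 11 9 8 3 2 6) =[15, 1, 6, 2, 4, 11, 0, 7, 3, 8, 10, 9, 12, 13, 14, 5]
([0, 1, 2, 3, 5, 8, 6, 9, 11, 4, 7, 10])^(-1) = (4 9 7 10 11 8 5)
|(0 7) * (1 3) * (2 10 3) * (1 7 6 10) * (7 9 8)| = 14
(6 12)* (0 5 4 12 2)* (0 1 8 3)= [5, 8, 1, 0, 12, 4, 2, 7, 3, 9, 10, 11, 6]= (0 5 4 12 6 2 1 8 3)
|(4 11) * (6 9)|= |(4 11)(6 9)|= 2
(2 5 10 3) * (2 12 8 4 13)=(2 5 10 3 12 8 4 13)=[0, 1, 5, 12, 13, 10, 6, 7, 4, 9, 3, 11, 8, 2]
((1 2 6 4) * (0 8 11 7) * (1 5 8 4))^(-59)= (0 4 5 8 11 7)(1 2 6)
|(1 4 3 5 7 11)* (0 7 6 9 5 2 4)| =|(0 7 11 1)(2 4 3)(5 6 9)| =12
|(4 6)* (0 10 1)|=6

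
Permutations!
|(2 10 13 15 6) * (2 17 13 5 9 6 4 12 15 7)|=|(2 10 5 9 6 17 13 7)(4 12 15)|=24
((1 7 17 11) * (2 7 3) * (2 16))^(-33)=(1 16 7 11 3 2 17)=((1 3 16 2 7 17 11))^(-33)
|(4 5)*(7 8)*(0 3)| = 2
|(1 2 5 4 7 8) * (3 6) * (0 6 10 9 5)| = 11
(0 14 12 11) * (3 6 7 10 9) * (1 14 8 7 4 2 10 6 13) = [8, 14, 10, 13, 2, 5, 4, 6, 7, 3, 9, 0, 11, 1, 12] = (0 8 7 6 4 2 10 9 3 13 1 14 12 11)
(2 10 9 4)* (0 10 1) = (0 10 9 4 2 1) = [10, 0, 1, 3, 2, 5, 6, 7, 8, 4, 9]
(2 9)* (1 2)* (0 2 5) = (0 2 9 1 5) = [2, 5, 9, 3, 4, 0, 6, 7, 8, 1]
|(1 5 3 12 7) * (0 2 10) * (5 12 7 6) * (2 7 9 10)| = |(0 7 1 12 6 5 3 9 10)| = 9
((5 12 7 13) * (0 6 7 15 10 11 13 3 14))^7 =((0 6 7 3 14)(5 12 15 10 11 13))^7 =(0 7 14 6 3)(5 12 15 10 11 13)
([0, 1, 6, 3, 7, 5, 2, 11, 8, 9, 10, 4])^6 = [0, 1, 2, 3, 4, 5, 6, 7, 8, 9, 10, 11]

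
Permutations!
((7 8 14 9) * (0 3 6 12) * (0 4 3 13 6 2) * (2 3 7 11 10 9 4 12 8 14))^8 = (0 8 13 2 6)(4 14 7)(9 10 11)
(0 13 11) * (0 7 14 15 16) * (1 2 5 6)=(0 13 11 7 14 15 16)(1 2 5 6)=[13, 2, 5, 3, 4, 6, 1, 14, 8, 9, 10, 7, 12, 11, 15, 16, 0]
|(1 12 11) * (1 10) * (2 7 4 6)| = 4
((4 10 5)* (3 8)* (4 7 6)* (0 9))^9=(0 9)(3 8)(4 6 7 5 10)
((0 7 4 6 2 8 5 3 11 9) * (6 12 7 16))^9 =((0 16 6 2 8 5 3 11 9)(4 12 7))^9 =(16)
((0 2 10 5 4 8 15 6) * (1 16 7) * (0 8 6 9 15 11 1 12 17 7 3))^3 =(17)(0 5 8 16 2 4 11 3 10 6 1)(9 15)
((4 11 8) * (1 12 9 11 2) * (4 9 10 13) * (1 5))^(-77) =((1 12 10 13 4 2 5)(8 9 11))^(-77) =(13)(8 9 11)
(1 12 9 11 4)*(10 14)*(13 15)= (1 12 9 11 4)(10 14)(13 15)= [0, 12, 2, 3, 1, 5, 6, 7, 8, 11, 14, 4, 9, 15, 10, 13]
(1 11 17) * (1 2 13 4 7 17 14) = [0, 11, 13, 3, 7, 5, 6, 17, 8, 9, 10, 14, 12, 4, 1, 15, 16, 2] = (1 11 14)(2 13 4 7 17)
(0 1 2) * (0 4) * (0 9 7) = (0 1 2 4 9 7) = [1, 2, 4, 3, 9, 5, 6, 0, 8, 7]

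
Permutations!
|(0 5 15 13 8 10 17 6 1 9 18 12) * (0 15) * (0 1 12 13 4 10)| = |(0 5 1 9 18 13 8)(4 10 17 6 12 15)| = 42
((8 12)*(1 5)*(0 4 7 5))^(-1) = (0 1 5 7 4)(8 12)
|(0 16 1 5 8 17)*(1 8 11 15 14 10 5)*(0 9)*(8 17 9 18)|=|(0 16 17 18 8 9)(5 11 15 14 10)|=30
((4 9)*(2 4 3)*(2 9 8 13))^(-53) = (2 13 8 4)(3 9)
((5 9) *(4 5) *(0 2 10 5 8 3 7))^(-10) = (0 7 3 8 4 9 5 10 2)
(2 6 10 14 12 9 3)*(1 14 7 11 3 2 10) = (1 14 12 9 2 6)(3 10 7 11) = [0, 14, 6, 10, 4, 5, 1, 11, 8, 2, 7, 3, 9, 13, 12]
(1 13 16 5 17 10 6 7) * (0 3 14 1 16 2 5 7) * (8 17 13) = [3, 8, 5, 14, 4, 13, 0, 16, 17, 9, 6, 11, 12, 2, 1, 15, 7, 10] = (0 3 14 1 8 17 10 6)(2 5 13)(7 16)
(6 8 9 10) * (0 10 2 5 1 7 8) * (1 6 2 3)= (0 10 2 5 6)(1 7 8 9 3)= [10, 7, 5, 1, 4, 6, 0, 8, 9, 3, 2]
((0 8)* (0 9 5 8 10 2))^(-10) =(0 2 10)(5 9 8)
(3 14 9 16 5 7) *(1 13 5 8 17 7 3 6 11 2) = (1 13 5 3 14 9 16 8 17 7 6 11 2) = [0, 13, 1, 14, 4, 3, 11, 6, 17, 16, 10, 2, 12, 5, 9, 15, 8, 7]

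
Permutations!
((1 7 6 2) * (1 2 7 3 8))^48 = (8)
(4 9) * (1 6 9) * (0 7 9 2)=(0 7 9 4 1 6 2)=[7, 6, 0, 3, 1, 5, 2, 9, 8, 4]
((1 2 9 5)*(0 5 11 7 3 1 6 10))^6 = (11)(0 6)(5 10)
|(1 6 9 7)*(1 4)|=5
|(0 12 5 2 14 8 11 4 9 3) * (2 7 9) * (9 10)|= 35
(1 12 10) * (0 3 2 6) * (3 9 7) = (0 9 7 3 2 6)(1 12 10) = [9, 12, 6, 2, 4, 5, 0, 3, 8, 7, 1, 11, 10]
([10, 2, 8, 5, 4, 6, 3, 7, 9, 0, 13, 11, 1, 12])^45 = [2, 10, 13, 3, 4, 5, 6, 7, 12, 1, 8, 11, 0, 9]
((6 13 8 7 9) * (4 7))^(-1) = (4 8 13 6 9 7)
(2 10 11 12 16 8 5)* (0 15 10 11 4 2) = [15, 1, 11, 3, 2, 0, 6, 7, 5, 9, 4, 12, 16, 13, 14, 10, 8] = (0 15 10 4 2 11 12 16 8 5)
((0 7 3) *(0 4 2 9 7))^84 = ((2 9 7 3 4))^84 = (2 4 3 7 9)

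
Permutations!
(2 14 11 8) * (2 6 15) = (2 14 11 8 6 15) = [0, 1, 14, 3, 4, 5, 15, 7, 6, 9, 10, 8, 12, 13, 11, 2]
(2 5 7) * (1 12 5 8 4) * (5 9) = (1 12 9 5 7 2 8 4) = [0, 12, 8, 3, 1, 7, 6, 2, 4, 5, 10, 11, 9]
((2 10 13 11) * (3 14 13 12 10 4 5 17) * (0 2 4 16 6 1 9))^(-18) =((0 2 16 6 1 9)(3 14 13 11 4 5 17)(10 12))^(-18) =(3 11 17 13 5 14 4)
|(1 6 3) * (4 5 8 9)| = 12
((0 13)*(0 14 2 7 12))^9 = ((0 13 14 2 7 12))^9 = (0 2)(7 13)(12 14)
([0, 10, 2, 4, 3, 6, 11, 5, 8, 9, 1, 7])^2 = (5 11)(6 7)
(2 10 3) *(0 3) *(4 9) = (0 3 2 10)(4 9) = [3, 1, 10, 2, 9, 5, 6, 7, 8, 4, 0]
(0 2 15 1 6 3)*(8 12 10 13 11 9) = [2, 6, 15, 0, 4, 5, 3, 7, 12, 8, 13, 9, 10, 11, 14, 1] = (0 2 15 1 6 3)(8 12 10 13 11 9)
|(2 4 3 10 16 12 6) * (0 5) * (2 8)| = |(0 5)(2 4 3 10 16 12 6 8)| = 8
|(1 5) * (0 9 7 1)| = 5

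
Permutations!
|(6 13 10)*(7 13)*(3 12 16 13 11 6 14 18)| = 21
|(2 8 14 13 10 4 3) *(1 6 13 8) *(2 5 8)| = |(1 6 13 10 4 3 5 8 14 2)| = 10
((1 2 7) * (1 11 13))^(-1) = ((1 2 7 11 13))^(-1) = (1 13 11 7 2)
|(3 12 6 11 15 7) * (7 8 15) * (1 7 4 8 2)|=10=|(1 7 3 12 6 11 4 8 15 2)|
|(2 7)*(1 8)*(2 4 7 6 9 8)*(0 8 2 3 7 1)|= |(0 8)(1 3 7 4)(2 6 9)|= 12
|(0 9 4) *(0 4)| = |(0 9)| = 2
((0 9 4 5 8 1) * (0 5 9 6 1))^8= (9)(0 5 6 8 1)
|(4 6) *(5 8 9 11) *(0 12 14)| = |(0 12 14)(4 6)(5 8 9 11)| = 12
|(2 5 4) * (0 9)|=6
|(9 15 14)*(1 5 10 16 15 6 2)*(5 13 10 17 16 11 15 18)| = |(1 13 10 11 15 14 9 6 2)(5 17 16 18)| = 36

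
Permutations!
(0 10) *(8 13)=[10, 1, 2, 3, 4, 5, 6, 7, 13, 9, 0, 11, 12, 8]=(0 10)(8 13)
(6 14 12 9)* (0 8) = (0 8)(6 14 12 9) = [8, 1, 2, 3, 4, 5, 14, 7, 0, 6, 10, 11, 9, 13, 12]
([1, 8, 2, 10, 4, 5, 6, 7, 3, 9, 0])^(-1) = (0 10 3 8 1)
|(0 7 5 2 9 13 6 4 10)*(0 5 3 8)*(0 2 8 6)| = 11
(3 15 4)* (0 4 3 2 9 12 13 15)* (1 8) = (0 4 2 9 12 13 15 3)(1 8) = [4, 8, 9, 0, 2, 5, 6, 7, 1, 12, 10, 11, 13, 15, 14, 3]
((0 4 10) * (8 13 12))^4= (0 4 10)(8 13 12)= ((0 4 10)(8 13 12))^4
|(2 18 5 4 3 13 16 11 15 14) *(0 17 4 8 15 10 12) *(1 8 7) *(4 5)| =|(0 17 5 7 1 8 15 14 2 18 4 3 13 16 11 10 12)| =17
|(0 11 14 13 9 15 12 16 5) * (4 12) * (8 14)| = 11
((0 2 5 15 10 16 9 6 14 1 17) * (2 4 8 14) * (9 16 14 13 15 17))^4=((0 4 8 13 15 10 14 1 9 6 2 5 17))^4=(0 15 9 17 13 1 5 8 14 2 4 10 6)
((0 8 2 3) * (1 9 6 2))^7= ((0 8 1 9 6 2 3))^7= (9)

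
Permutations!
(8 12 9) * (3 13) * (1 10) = [0, 10, 2, 13, 4, 5, 6, 7, 12, 8, 1, 11, 9, 3] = (1 10)(3 13)(8 12 9)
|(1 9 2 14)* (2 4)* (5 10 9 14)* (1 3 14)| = 10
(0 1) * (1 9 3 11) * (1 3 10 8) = (0 9 10 8 1)(3 11) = [9, 0, 2, 11, 4, 5, 6, 7, 1, 10, 8, 3]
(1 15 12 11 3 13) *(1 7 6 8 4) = [0, 15, 2, 13, 1, 5, 8, 6, 4, 9, 10, 3, 11, 7, 14, 12] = (1 15 12 11 3 13 7 6 8 4)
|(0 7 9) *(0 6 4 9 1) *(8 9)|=12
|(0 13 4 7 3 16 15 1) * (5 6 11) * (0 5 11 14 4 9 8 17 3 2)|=|(0 13 9 8 17 3 16 15 1 5 6 14 4 7 2)|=15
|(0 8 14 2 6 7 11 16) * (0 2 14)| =10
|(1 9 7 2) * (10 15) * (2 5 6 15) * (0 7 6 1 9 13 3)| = |(0 7 5 1 13 3)(2 9 6 15 10)| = 30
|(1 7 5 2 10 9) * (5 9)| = 3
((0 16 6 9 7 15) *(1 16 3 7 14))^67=(0 15 7 3)(1 6 14 16 9)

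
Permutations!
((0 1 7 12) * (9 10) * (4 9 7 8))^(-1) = (0 12 7 10 9 4 8 1)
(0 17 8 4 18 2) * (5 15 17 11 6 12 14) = (0 11 6 12 14 5 15 17 8 4 18 2) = [11, 1, 0, 3, 18, 15, 12, 7, 4, 9, 10, 6, 14, 13, 5, 17, 16, 8, 2]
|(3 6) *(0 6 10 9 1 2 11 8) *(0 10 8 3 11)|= 9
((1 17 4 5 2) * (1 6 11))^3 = (1 5 11 4 6 17 2) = ((1 17 4 5 2 6 11))^3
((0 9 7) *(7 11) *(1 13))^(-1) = ((0 9 11 7)(1 13))^(-1) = (0 7 11 9)(1 13)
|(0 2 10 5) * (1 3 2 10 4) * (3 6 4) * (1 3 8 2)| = |(0 10 5)(1 6 4 3)(2 8)| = 12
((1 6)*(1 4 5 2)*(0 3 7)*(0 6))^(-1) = ((0 3 7 6 4 5 2 1))^(-1) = (0 1 2 5 4 6 7 3)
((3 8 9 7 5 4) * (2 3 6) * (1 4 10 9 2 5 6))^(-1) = ((1 4)(2 3 8)(5 10 9 7 6))^(-1) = (1 4)(2 8 3)(5 6 7 9 10)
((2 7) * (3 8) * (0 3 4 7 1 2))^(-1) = (0 7 4 8 3)(1 2)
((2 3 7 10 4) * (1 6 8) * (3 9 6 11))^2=((1 11 3 7 10 4 2 9 6 8))^2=(1 3 10 2 6)(4 9 8 11 7)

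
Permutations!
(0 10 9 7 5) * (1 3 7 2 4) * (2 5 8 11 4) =(0 10 9 5)(1 3 7 8 11 4) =[10, 3, 2, 7, 1, 0, 6, 8, 11, 5, 9, 4]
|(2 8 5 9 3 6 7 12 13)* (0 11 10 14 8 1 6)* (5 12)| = 14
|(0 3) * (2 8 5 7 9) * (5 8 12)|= |(0 3)(2 12 5 7 9)|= 10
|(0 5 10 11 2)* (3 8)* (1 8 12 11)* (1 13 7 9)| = |(0 5 10 13 7 9 1 8 3 12 11 2)| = 12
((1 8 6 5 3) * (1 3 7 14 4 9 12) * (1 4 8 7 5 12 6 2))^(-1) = ((1 7 14 8 2)(4 9 6 12))^(-1) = (1 2 8 14 7)(4 12 6 9)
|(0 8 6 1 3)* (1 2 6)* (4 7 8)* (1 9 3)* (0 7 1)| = 12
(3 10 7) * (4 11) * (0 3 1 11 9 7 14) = (0 3 10 14)(1 11 4 9 7) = [3, 11, 2, 10, 9, 5, 6, 1, 8, 7, 14, 4, 12, 13, 0]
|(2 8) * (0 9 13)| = 6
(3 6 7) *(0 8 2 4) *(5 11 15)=(0 8 2 4)(3 6 7)(5 11 15)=[8, 1, 4, 6, 0, 11, 7, 3, 2, 9, 10, 15, 12, 13, 14, 5]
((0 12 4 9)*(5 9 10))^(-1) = (0 9 5 10 4 12)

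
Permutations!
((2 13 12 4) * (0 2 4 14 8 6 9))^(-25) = (0 9 6 8 14 12 13 2)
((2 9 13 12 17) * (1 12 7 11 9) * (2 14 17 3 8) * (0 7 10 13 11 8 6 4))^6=((0 7 8 2 1 12 3 6 4)(9 11)(10 13)(14 17))^6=(17)(0 3 2)(1 7 6)(4 12 8)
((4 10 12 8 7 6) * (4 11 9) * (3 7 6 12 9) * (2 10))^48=((2 10 9 4)(3 7 12 8 6 11))^48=(12)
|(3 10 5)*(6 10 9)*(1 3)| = |(1 3 9 6 10 5)| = 6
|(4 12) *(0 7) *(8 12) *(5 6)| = |(0 7)(4 8 12)(5 6)| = 6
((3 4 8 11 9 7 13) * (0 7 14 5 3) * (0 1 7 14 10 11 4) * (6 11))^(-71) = ((0 14 5 3)(1 7 13)(4 8)(6 11 9 10))^(-71) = (0 14 5 3)(1 7 13)(4 8)(6 11 9 10)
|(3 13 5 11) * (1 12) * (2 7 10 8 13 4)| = 18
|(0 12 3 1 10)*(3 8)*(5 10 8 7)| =15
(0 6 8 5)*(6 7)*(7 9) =(0 9 7 6 8 5) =[9, 1, 2, 3, 4, 0, 8, 6, 5, 7]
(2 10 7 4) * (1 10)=(1 10 7 4 2)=[0, 10, 1, 3, 2, 5, 6, 4, 8, 9, 7]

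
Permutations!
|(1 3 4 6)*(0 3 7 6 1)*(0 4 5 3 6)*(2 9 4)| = 14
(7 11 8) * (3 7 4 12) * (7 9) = (3 9 7 11 8 4 12) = [0, 1, 2, 9, 12, 5, 6, 11, 4, 7, 10, 8, 3]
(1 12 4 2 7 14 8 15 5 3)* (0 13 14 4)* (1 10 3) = [13, 12, 7, 10, 2, 1, 6, 4, 15, 9, 3, 11, 0, 14, 8, 5] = (0 13 14 8 15 5 1 12)(2 7 4)(3 10)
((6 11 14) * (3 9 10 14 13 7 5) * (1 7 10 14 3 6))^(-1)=((1 7 5 6 11 13 10 3 9 14))^(-1)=(1 14 9 3 10 13 11 6 5 7)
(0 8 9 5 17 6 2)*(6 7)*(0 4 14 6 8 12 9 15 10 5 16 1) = (0 12 9 16 1)(2 4 14 6)(5 17 7 8 15 10) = [12, 0, 4, 3, 14, 17, 2, 8, 15, 16, 5, 11, 9, 13, 6, 10, 1, 7]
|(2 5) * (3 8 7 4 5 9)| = |(2 9 3 8 7 4 5)| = 7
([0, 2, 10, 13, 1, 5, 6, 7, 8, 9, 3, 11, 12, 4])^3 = (1 3)(2 13)(4 10)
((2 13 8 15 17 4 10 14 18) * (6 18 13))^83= (2 18 6)(4 17 15 8 13 14 10)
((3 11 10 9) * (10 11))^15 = (11)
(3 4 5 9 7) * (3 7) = (3 4 5 9) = [0, 1, 2, 4, 5, 9, 6, 7, 8, 3]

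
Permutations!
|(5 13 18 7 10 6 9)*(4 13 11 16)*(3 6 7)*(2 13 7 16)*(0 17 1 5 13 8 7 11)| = 140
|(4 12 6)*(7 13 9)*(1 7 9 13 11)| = 3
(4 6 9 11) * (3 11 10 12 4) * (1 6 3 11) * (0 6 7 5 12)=[6, 7, 2, 1, 3, 12, 9, 5, 8, 10, 0, 11, 4]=(0 6 9 10)(1 7 5 12 4 3)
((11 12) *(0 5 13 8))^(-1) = (0 8 13 5)(11 12)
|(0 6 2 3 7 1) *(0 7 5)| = |(0 6 2 3 5)(1 7)| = 10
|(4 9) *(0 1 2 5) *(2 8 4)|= |(0 1 8 4 9 2 5)|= 7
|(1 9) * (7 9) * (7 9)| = 2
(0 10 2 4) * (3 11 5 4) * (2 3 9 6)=(0 10 3 11 5 4)(2 9 6)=[10, 1, 9, 11, 0, 4, 2, 7, 8, 6, 3, 5]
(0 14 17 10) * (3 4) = (0 14 17 10)(3 4) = [14, 1, 2, 4, 3, 5, 6, 7, 8, 9, 0, 11, 12, 13, 17, 15, 16, 10]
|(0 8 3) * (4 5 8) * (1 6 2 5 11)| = 9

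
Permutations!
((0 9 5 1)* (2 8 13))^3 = (13)(0 1 5 9)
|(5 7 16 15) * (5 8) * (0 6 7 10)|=8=|(0 6 7 16 15 8 5 10)|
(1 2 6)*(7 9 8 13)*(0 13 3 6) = (0 13 7 9 8 3 6 1 2) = [13, 2, 0, 6, 4, 5, 1, 9, 3, 8, 10, 11, 12, 7]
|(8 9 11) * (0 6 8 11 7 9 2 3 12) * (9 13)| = |(0 6 8 2 3 12)(7 13 9)| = 6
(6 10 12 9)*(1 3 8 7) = [0, 3, 2, 8, 4, 5, 10, 1, 7, 6, 12, 11, 9] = (1 3 8 7)(6 10 12 9)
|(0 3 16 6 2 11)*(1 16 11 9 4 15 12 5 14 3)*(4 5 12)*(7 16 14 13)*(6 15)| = 45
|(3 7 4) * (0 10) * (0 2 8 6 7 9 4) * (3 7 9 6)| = 9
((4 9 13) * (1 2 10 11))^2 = (1 10)(2 11)(4 13 9)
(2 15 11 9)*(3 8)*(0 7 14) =[7, 1, 15, 8, 4, 5, 6, 14, 3, 2, 10, 9, 12, 13, 0, 11] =(0 7 14)(2 15 11 9)(3 8)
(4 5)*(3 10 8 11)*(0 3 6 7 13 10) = (0 3)(4 5)(6 7 13 10 8 11) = [3, 1, 2, 0, 5, 4, 7, 13, 11, 9, 8, 6, 12, 10]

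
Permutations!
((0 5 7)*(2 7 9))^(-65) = ((0 5 9 2 7))^(-65) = (9)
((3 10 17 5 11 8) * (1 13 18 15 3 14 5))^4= ((1 13 18 15 3 10 17)(5 11 8 14))^4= (1 3 13 10 18 17 15)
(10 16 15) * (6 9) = (6 9)(10 16 15) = [0, 1, 2, 3, 4, 5, 9, 7, 8, 6, 16, 11, 12, 13, 14, 10, 15]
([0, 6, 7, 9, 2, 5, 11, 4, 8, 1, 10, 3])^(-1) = [0, 9, 4, 11, 7, 5, 1, 2, 8, 3, 10, 6]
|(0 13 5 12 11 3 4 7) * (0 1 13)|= |(1 13 5 12 11 3 4 7)|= 8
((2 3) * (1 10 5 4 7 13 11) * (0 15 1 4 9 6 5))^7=(0 10 1 15)(2 3)(4 11 13 7)(5 9 6)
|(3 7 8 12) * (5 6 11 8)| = |(3 7 5 6 11 8 12)| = 7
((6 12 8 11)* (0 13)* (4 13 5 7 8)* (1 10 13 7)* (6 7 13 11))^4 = (0 11 12 5 7 4 1 8 13 10 6)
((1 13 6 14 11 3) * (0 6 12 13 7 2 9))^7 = ((0 6 14 11 3 1 7 2 9)(12 13))^7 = (0 2 1 11 6 9 7 3 14)(12 13)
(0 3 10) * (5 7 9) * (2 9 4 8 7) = [3, 1, 9, 10, 8, 2, 6, 4, 7, 5, 0] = (0 3 10)(2 9 5)(4 8 7)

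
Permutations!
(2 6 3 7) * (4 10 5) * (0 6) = (0 6 3 7 2)(4 10 5) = [6, 1, 0, 7, 10, 4, 3, 2, 8, 9, 5]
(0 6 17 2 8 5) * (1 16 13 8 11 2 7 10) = (0 6 17 7 10 1 16 13 8 5)(2 11) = [6, 16, 11, 3, 4, 0, 17, 10, 5, 9, 1, 2, 12, 8, 14, 15, 13, 7]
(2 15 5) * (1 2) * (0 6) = [6, 2, 15, 3, 4, 1, 0, 7, 8, 9, 10, 11, 12, 13, 14, 5] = (0 6)(1 2 15 5)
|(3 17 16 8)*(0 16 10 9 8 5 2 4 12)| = 30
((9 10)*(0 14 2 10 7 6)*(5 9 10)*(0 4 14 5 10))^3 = (0 7 14)(2 5 6)(4 10 9)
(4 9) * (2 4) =[0, 1, 4, 3, 9, 5, 6, 7, 8, 2] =(2 4 9)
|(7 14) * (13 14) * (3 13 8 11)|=|(3 13 14 7 8 11)|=6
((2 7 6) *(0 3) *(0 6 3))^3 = (2 6 3 7) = ((2 7 3 6))^3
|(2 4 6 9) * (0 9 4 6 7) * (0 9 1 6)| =7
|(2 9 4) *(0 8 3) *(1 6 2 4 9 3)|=6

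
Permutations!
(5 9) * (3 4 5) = (3 4 5 9) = [0, 1, 2, 4, 5, 9, 6, 7, 8, 3]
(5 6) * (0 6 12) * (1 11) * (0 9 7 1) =[6, 11, 2, 3, 4, 12, 5, 1, 8, 7, 10, 0, 9] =(0 6 5 12 9 7 1 11)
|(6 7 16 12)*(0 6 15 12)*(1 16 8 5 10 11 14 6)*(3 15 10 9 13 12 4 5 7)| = 66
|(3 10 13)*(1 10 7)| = 5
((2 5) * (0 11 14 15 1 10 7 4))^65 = ((0 11 14 15 1 10 7 4)(2 5))^65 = (0 11 14 15 1 10 7 4)(2 5)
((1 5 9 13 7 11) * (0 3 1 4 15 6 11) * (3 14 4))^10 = (0 13 5 3 6 4)(1 11 15 14 7 9)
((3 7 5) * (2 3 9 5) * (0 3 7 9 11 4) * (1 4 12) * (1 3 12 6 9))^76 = (0 12 3 1 4) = ((0 12 3 1 4)(2 7)(5 11 6 9))^76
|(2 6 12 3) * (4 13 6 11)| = |(2 11 4 13 6 12 3)| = 7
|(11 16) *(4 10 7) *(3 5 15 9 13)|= |(3 5 15 9 13)(4 10 7)(11 16)|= 30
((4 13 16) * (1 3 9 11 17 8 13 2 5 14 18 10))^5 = (1 8 5 3 13 14 9 16 18 11 4 10 17 2)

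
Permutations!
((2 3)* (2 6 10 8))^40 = ((2 3 6 10 8))^40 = (10)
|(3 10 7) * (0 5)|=6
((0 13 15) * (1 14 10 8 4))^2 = (0 15 13)(1 10 4 14 8)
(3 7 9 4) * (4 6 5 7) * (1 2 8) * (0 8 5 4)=(0 8 1 2 5 7 9 6 4 3)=[8, 2, 5, 0, 3, 7, 4, 9, 1, 6]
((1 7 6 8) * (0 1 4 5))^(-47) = (0 7 8 5 1 6 4)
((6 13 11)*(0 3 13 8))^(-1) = (0 8 6 11 13 3)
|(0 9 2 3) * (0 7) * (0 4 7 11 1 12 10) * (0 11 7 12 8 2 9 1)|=|(0 1 8 2 3 7 4 12 10 11)|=10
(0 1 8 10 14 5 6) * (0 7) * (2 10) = (0 1 8 2 10 14 5 6 7) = [1, 8, 10, 3, 4, 6, 7, 0, 2, 9, 14, 11, 12, 13, 5]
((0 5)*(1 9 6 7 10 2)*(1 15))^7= ((0 5)(1 9 6 7 10 2 15))^7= (15)(0 5)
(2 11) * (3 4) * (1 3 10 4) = (1 3)(2 11)(4 10) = [0, 3, 11, 1, 10, 5, 6, 7, 8, 9, 4, 2]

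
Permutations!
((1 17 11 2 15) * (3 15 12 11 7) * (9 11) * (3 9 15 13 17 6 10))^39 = ((1 6 10 3 13 17 7 9 11 2 12 15))^39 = (1 3 7 2)(6 13 9 12)(10 17 11 15)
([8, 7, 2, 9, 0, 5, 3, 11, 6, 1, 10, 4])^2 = [6, 11, 2, 1, 8, 5, 9, 4, 3, 7, 10, 0]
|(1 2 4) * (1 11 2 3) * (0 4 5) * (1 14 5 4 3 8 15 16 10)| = 60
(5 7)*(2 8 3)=(2 8 3)(5 7)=[0, 1, 8, 2, 4, 7, 6, 5, 3]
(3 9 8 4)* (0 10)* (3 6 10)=(0 3 9 8 4 6 10)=[3, 1, 2, 9, 6, 5, 10, 7, 4, 8, 0]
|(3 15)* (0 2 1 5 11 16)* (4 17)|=6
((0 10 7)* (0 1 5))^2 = ((0 10 7 1 5))^2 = (0 7 5 10 1)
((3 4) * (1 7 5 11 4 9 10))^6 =(1 9 4 5)(3 11 7 10)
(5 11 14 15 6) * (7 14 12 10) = (5 11 12 10 7 14 15 6) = [0, 1, 2, 3, 4, 11, 5, 14, 8, 9, 7, 12, 10, 13, 15, 6]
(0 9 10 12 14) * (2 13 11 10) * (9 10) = (0 10 12 14)(2 13 11 9) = [10, 1, 13, 3, 4, 5, 6, 7, 8, 2, 12, 9, 14, 11, 0]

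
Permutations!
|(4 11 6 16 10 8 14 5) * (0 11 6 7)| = |(0 11 7)(4 6 16 10 8 14 5)| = 21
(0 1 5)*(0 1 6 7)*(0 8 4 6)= [0, 5, 2, 3, 6, 1, 7, 8, 4]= (1 5)(4 6 7 8)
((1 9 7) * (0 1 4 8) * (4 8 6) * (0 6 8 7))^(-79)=((0 1 9)(4 8 6))^(-79)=(0 9 1)(4 6 8)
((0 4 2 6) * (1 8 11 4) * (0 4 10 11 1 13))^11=(0 13)(1 8)(2 4 6)(10 11)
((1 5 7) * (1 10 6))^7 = (1 7 6 5 10)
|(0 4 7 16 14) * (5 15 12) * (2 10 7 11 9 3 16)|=|(0 4 11 9 3 16 14)(2 10 7)(5 15 12)|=21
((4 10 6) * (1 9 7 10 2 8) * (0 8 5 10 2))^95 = ((0 8 1 9 7 2 5 10 6 4))^95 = (0 2)(1 10)(4 7)(5 8)(6 9)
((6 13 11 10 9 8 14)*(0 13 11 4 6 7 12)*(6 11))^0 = ((0 13 4 11 10 9 8 14 7 12))^0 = (14)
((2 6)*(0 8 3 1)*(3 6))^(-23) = (0 8 6 2 3 1)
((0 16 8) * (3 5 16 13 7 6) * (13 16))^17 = (0 8 16)(3 13 6 5 7)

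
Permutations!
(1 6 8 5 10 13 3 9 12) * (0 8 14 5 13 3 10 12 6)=[8, 0, 2, 9, 4, 12, 14, 7, 13, 6, 3, 11, 1, 10, 5]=(0 8 13 10 3 9 6 14 5 12 1)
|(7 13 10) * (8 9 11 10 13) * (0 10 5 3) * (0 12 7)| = |(13)(0 10)(3 12 7 8 9 11 5)| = 14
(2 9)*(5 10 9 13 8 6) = (2 13 8 6 5 10 9) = [0, 1, 13, 3, 4, 10, 5, 7, 6, 2, 9, 11, 12, 8]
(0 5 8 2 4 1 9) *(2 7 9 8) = (0 5 2 4 1 8 7 9) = [5, 8, 4, 3, 1, 2, 6, 9, 7, 0]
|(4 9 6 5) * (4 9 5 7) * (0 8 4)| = |(0 8 4 5 9 6 7)| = 7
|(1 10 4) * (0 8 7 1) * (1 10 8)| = 6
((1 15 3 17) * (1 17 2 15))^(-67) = (17)(2 3 15) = ((17)(2 15 3))^(-67)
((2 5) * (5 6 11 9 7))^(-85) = (2 5 7 9 11 6)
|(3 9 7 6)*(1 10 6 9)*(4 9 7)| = 4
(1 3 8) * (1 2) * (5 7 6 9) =(1 3 8 2)(5 7 6 9) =[0, 3, 1, 8, 4, 7, 9, 6, 2, 5]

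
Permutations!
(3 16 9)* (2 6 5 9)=(2 6 5 9 3 16)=[0, 1, 6, 16, 4, 9, 5, 7, 8, 3, 10, 11, 12, 13, 14, 15, 2]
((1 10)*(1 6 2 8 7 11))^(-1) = (1 11 7 8 2 6 10)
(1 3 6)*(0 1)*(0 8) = (0 1 3 6 8) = [1, 3, 2, 6, 4, 5, 8, 7, 0]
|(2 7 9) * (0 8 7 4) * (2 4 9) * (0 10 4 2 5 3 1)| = 6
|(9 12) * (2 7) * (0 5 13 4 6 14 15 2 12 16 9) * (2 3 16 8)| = |(0 5 13 4 6 14 15 3 16 9 8 2 7 12)| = 14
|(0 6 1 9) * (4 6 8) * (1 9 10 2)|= 15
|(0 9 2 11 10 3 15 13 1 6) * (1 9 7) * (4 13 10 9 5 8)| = 12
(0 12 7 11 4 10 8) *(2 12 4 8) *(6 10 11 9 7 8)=[4, 1, 12, 3, 11, 5, 10, 9, 0, 7, 2, 6, 8]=(0 4 11 6 10 2 12 8)(7 9)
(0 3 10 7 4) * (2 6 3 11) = (0 11 2 6 3 10 7 4) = [11, 1, 6, 10, 0, 5, 3, 4, 8, 9, 7, 2]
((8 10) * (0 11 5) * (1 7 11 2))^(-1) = (0 5 11 7 1 2)(8 10)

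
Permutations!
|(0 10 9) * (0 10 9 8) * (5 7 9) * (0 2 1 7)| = |(0 5)(1 7 9 10 8 2)| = 6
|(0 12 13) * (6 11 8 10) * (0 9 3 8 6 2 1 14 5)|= 22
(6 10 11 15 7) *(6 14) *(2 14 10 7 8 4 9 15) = (2 14 6 7 10 11)(4 9 15 8) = [0, 1, 14, 3, 9, 5, 7, 10, 4, 15, 11, 2, 12, 13, 6, 8]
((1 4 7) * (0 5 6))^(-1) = (0 6 5)(1 7 4)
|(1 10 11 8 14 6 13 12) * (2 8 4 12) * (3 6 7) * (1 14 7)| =|(1 10 11 4 12 14)(2 8 7 3 6 13)| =6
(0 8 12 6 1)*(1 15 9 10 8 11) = (0 11 1)(6 15 9 10 8 12) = [11, 0, 2, 3, 4, 5, 15, 7, 12, 10, 8, 1, 6, 13, 14, 9]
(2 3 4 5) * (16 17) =[0, 1, 3, 4, 5, 2, 6, 7, 8, 9, 10, 11, 12, 13, 14, 15, 17, 16] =(2 3 4 5)(16 17)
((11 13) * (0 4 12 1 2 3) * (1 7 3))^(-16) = (13)(0 3 7 12 4)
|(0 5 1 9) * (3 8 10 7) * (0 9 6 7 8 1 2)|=|(0 5 2)(1 6 7 3)(8 10)|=12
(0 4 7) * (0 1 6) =(0 4 7 1 6) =[4, 6, 2, 3, 7, 5, 0, 1]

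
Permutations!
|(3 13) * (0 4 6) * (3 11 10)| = |(0 4 6)(3 13 11 10)| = 12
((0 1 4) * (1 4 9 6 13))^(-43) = (0 4)(1 9 6 13)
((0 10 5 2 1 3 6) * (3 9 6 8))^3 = ((0 10 5 2 1 9 6)(3 8))^3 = (0 2 6 5 9 10 1)(3 8)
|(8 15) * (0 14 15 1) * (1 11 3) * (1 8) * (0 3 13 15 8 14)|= 7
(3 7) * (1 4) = (1 4)(3 7) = [0, 4, 2, 7, 1, 5, 6, 3]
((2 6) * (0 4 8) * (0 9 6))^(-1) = (0 2 6 9 8 4)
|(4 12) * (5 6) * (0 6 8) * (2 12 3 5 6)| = 7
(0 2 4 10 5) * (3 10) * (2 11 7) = (0 11 7 2 4 3 10 5) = [11, 1, 4, 10, 3, 0, 6, 2, 8, 9, 5, 7]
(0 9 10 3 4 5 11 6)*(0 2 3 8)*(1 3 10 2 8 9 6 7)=[6, 3, 10, 4, 5, 11, 8, 1, 0, 2, 9, 7]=(0 6 8)(1 3 4 5 11 7)(2 10 9)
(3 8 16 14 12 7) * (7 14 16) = (16)(3 8 7)(12 14) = [0, 1, 2, 8, 4, 5, 6, 3, 7, 9, 10, 11, 14, 13, 12, 15, 16]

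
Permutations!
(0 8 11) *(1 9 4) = (0 8 11)(1 9 4) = [8, 9, 2, 3, 1, 5, 6, 7, 11, 4, 10, 0]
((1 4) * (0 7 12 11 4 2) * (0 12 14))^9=((0 7 14)(1 2 12 11 4))^9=(14)(1 4 11 12 2)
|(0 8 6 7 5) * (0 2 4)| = 7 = |(0 8 6 7 5 2 4)|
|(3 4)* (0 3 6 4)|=|(0 3)(4 6)|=2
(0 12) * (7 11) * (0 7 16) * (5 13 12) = (0 5 13 12 7 11 16) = [5, 1, 2, 3, 4, 13, 6, 11, 8, 9, 10, 16, 7, 12, 14, 15, 0]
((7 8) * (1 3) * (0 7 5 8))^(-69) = ((0 7)(1 3)(5 8))^(-69) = (0 7)(1 3)(5 8)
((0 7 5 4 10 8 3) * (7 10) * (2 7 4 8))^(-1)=((0 10 2 7 5 8 3))^(-1)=(0 3 8 5 7 2 10)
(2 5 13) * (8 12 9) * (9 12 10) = (2 5 13)(8 10 9) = [0, 1, 5, 3, 4, 13, 6, 7, 10, 8, 9, 11, 12, 2]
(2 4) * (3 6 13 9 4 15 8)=(2 15 8 3 6 13 9 4)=[0, 1, 15, 6, 2, 5, 13, 7, 3, 4, 10, 11, 12, 9, 14, 8]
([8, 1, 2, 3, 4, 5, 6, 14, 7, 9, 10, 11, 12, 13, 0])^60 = (14)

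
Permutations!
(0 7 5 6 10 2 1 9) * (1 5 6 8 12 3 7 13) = (0 13 1 9)(2 5 8 12 3 7 6 10) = [13, 9, 5, 7, 4, 8, 10, 6, 12, 0, 2, 11, 3, 1]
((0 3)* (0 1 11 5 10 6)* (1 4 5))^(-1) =(0 6 10 5 4 3)(1 11)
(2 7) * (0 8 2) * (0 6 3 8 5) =[5, 1, 7, 8, 4, 0, 3, 6, 2] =(0 5)(2 7 6 3 8)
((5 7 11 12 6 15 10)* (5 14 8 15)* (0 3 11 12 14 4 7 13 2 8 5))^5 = (0 13 4 3 2 7 11 8 12 14 15 6 5 10)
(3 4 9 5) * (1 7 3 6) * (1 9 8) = (1 7 3 4 8)(5 6 9) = [0, 7, 2, 4, 8, 6, 9, 3, 1, 5]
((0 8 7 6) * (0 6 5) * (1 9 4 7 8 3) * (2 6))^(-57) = (0 5 7 4 9 1 3)(2 6)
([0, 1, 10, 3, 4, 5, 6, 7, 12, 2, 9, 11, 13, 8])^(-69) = [0, 1, 2, 3, 4, 5, 6, 7, 8, 9, 10, 11, 12, 13]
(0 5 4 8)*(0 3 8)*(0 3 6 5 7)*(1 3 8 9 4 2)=(0 7)(1 3 9 4 8 6 5 2)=[7, 3, 1, 9, 8, 2, 5, 0, 6, 4]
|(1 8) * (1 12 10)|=|(1 8 12 10)|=4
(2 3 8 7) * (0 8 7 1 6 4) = (0 8 1 6 4)(2 3 7) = [8, 6, 3, 7, 0, 5, 4, 2, 1]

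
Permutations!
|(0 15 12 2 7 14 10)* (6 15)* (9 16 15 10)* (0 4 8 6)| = |(2 7 14 9 16 15 12)(4 8 6 10)| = 28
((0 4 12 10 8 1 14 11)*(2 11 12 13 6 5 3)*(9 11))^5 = (14)(0 3 4 2 13 9 6 11 5)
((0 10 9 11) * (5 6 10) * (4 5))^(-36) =(0 11 9 10 6 5 4)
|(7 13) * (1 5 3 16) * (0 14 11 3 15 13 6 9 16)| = 8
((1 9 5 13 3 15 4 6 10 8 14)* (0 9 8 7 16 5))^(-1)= (0 9)(1 14 8)(3 13 5 16 7 10 6 4 15)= ((0 9)(1 8 14)(3 15 4 6 10 7 16 5 13))^(-1)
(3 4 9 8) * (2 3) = [0, 1, 3, 4, 9, 5, 6, 7, 2, 8] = (2 3 4 9 8)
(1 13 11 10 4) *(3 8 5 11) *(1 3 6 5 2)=(1 13 6 5 11 10 4 3 8 2)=[0, 13, 1, 8, 3, 11, 5, 7, 2, 9, 4, 10, 12, 6]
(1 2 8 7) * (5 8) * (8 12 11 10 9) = (1 2 5 12 11 10 9 8 7) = [0, 2, 5, 3, 4, 12, 6, 1, 7, 8, 9, 10, 11]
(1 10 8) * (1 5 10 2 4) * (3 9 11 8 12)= (1 2 4)(3 9 11 8 5 10 12)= [0, 2, 4, 9, 1, 10, 6, 7, 5, 11, 12, 8, 3]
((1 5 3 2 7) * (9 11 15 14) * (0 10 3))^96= ((0 10 3 2 7 1 5)(9 11 15 14))^96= (15)(0 1 2 10 5 7 3)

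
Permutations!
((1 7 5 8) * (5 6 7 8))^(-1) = (1 8)(6 7)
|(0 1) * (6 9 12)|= 6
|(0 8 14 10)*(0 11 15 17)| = 7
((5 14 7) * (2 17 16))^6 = ((2 17 16)(5 14 7))^6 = (17)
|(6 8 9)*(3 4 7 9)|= |(3 4 7 9 6 8)|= 6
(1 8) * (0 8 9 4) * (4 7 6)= (0 8 1 9 7 6 4)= [8, 9, 2, 3, 0, 5, 4, 6, 1, 7]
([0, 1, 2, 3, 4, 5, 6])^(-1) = (6)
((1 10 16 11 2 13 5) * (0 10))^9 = (0 10 16 11 2 13 5 1)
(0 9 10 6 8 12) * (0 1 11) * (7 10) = (0 9 7 10 6 8 12 1 11) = [9, 11, 2, 3, 4, 5, 8, 10, 12, 7, 6, 0, 1]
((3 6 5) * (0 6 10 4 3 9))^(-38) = ((0 6 5 9)(3 10 4))^(-38) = (0 5)(3 10 4)(6 9)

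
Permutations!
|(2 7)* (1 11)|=2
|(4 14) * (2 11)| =2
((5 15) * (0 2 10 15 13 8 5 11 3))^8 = (0 10 11)(2 15 3)(5 8 13)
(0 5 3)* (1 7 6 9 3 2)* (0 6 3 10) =(0 5 2 1 7 3 6 9 10) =[5, 7, 1, 6, 4, 2, 9, 3, 8, 10, 0]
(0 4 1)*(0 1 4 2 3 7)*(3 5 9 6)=[2, 1, 5, 7, 4, 9, 3, 0, 8, 6]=(0 2 5 9 6 3 7)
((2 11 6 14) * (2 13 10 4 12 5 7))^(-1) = ((2 11 6 14 13 10 4 12 5 7))^(-1) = (2 7 5 12 4 10 13 14 6 11)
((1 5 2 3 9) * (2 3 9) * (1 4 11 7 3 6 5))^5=((2 9 4 11 7 3)(5 6))^5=(2 3 7 11 4 9)(5 6)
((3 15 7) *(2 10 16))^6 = (16) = ((2 10 16)(3 15 7))^6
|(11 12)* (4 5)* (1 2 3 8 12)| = 6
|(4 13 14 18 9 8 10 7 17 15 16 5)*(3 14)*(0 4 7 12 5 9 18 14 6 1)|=18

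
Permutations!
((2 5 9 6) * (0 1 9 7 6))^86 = ((0 1 9)(2 5 7 6))^86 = (0 9 1)(2 7)(5 6)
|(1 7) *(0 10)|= |(0 10)(1 7)|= 2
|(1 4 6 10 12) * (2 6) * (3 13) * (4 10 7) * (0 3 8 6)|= |(0 3 13 8 6 7 4 2)(1 10 12)|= 24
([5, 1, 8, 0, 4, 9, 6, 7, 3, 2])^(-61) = (0 3 8 2 9 5)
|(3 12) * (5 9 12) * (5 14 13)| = |(3 14 13 5 9 12)| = 6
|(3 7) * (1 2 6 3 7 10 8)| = |(1 2 6 3 10 8)| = 6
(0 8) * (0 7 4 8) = (4 8 7) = [0, 1, 2, 3, 8, 5, 6, 4, 7]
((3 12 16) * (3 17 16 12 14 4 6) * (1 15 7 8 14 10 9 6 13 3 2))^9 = (1 9 13 8)(2 10 4 7)(3 14 15 6)(16 17)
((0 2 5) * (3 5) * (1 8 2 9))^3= (0 8 5 1 3 9 2)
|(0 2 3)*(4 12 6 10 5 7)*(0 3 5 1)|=9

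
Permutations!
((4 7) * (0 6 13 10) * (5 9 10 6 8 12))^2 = ((0 8 12 5 9 10)(4 7)(6 13))^2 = (13)(0 12 9)(5 10 8)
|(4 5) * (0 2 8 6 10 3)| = |(0 2 8 6 10 3)(4 5)| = 6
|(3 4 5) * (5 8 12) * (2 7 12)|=7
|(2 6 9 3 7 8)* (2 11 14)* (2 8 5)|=6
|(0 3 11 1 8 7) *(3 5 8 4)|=4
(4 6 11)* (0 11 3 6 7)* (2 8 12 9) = (0 11 4 7)(2 8 12 9)(3 6) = [11, 1, 8, 6, 7, 5, 3, 0, 12, 2, 10, 4, 9]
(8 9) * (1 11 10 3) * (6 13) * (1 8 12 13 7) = (1 11 10 3 8 9 12 13 6 7) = [0, 11, 2, 8, 4, 5, 7, 1, 9, 12, 3, 10, 13, 6]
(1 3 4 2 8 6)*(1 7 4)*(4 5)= (1 3)(2 8 6 7 5 4)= [0, 3, 8, 1, 2, 4, 7, 5, 6]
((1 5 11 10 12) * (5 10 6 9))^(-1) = (1 12 10)(5 9 6 11)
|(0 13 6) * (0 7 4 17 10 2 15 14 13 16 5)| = 9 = |(0 16 5)(2 15 14 13 6 7 4 17 10)|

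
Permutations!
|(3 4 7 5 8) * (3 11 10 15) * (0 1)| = 8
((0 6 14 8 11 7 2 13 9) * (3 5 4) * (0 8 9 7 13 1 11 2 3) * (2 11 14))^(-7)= (0 8 4 9 5 14 3 1 7 2 13 6 11)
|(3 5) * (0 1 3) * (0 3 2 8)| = 4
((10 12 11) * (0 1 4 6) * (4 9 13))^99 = ((0 1 9 13 4 6)(10 12 11))^99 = (0 13)(1 4)(6 9)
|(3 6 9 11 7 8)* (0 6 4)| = 8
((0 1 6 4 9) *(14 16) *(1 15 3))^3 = ((0 15 3 1 6 4 9)(14 16))^3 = (0 1 9 3 4 15 6)(14 16)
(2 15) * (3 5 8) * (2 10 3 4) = (2 15 10 3 5 8 4) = [0, 1, 15, 5, 2, 8, 6, 7, 4, 9, 3, 11, 12, 13, 14, 10]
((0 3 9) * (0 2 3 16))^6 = ((0 16)(2 3 9))^6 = (16)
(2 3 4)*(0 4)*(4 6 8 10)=(0 6 8 10 4 2 3)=[6, 1, 3, 0, 2, 5, 8, 7, 10, 9, 4]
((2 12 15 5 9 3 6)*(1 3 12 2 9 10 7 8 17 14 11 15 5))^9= ((1 3 6 9 12 5 10 7 8 17 14 11 15))^9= (1 17 5 3 14 10 6 11 7 9 15 8 12)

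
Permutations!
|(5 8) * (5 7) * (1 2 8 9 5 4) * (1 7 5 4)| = 7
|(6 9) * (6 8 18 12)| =|(6 9 8 18 12)| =5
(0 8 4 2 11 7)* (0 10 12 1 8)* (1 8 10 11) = (1 10 12 8 4 2)(7 11) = [0, 10, 1, 3, 2, 5, 6, 11, 4, 9, 12, 7, 8]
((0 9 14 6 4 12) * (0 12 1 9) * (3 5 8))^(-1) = ((1 9 14 6 4)(3 5 8))^(-1) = (1 4 6 14 9)(3 8 5)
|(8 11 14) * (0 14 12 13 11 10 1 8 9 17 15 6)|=6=|(0 14 9 17 15 6)(1 8 10)(11 12 13)|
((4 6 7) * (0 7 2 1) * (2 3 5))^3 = ((0 7 4 6 3 5 2 1))^3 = (0 6 2 7 3 1 4 5)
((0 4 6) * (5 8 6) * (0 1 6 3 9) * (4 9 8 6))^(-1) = (0 9)(1 6 5 4)(3 8)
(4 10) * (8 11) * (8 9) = (4 10)(8 11 9) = [0, 1, 2, 3, 10, 5, 6, 7, 11, 8, 4, 9]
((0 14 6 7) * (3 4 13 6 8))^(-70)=((0 14 8 3 4 13 6 7))^(-70)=(0 8 4 6)(3 13 7 14)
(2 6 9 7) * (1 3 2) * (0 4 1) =[4, 3, 6, 2, 1, 5, 9, 0, 8, 7] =(0 4 1 3 2 6 9 7)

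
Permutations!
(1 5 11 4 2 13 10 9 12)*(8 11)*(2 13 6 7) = (1 5 8 11 4 13 10 9 12)(2 6 7) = [0, 5, 6, 3, 13, 8, 7, 2, 11, 12, 9, 4, 1, 10]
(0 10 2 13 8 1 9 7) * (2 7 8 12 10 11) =(0 11 2 13 12 10 7)(1 9 8) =[11, 9, 13, 3, 4, 5, 6, 0, 1, 8, 7, 2, 10, 12]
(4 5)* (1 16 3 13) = (1 16 3 13)(4 5) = [0, 16, 2, 13, 5, 4, 6, 7, 8, 9, 10, 11, 12, 1, 14, 15, 3]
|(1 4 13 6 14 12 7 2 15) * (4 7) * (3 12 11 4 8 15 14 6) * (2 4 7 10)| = |(1 10 2 14 11 7 4 13 3 12 8 15)| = 12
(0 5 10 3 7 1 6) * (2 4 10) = (0 5 2 4 10 3 7 1 6) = [5, 6, 4, 7, 10, 2, 0, 1, 8, 9, 3]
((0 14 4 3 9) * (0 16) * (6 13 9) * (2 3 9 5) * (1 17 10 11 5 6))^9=((0 14 4 9 16)(1 17 10 11 5 2 3)(6 13))^9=(0 16 9 4 14)(1 10 5 3 17 11 2)(6 13)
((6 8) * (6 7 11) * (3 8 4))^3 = ((3 8 7 11 6 4))^3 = (3 11)(4 7)(6 8)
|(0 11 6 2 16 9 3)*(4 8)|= |(0 11 6 2 16 9 3)(4 8)|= 14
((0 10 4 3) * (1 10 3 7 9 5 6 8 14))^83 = ((0 3)(1 10 4 7 9 5 6 8 14))^83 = (0 3)(1 4 9 6 14 10 7 5 8)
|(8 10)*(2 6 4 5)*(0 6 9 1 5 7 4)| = 4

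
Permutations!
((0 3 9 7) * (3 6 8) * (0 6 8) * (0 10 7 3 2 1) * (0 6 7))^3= ((0 8 2 1 6 10)(3 9))^3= (0 1)(2 10)(3 9)(6 8)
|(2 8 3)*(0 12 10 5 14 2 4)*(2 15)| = 10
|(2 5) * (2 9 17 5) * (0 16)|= 6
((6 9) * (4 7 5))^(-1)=(4 5 7)(6 9)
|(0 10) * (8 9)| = 2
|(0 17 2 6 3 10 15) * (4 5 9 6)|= 10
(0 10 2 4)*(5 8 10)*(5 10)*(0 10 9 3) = (0 9 3)(2 4 10)(5 8) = [9, 1, 4, 0, 10, 8, 6, 7, 5, 3, 2]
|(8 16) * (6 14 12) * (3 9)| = |(3 9)(6 14 12)(8 16)| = 6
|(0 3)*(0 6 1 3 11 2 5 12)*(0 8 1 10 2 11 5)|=|(0 5 12 8 1 3 6 10 2)|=9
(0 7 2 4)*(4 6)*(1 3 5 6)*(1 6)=(0 7 2 6 4)(1 3 5)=[7, 3, 6, 5, 0, 1, 4, 2]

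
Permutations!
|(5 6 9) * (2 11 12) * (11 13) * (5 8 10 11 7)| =10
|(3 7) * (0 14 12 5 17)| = 10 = |(0 14 12 5 17)(3 7)|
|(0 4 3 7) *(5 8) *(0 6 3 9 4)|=6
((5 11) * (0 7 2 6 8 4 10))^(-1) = ((0 7 2 6 8 4 10)(5 11))^(-1) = (0 10 4 8 6 2 7)(5 11)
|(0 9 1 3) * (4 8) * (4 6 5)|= |(0 9 1 3)(4 8 6 5)|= 4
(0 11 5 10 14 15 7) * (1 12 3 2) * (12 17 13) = (0 11 5 10 14 15 7)(1 17 13 12 3 2) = [11, 17, 1, 2, 4, 10, 6, 0, 8, 9, 14, 5, 3, 12, 15, 7, 16, 13]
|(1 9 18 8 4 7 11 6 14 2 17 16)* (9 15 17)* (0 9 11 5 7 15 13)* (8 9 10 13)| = 12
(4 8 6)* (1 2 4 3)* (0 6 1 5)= (0 6 3 5)(1 2 4 8)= [6, 2, 4, 5, 8, 0, 3, 7, 1]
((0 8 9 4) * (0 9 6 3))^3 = ((0 8 6 3)(4 9))^3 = (0 3 6 8)(4 9)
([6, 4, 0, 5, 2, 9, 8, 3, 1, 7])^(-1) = [2, 8, 4, 7, 1, 3, 0, 9, 6, 5]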